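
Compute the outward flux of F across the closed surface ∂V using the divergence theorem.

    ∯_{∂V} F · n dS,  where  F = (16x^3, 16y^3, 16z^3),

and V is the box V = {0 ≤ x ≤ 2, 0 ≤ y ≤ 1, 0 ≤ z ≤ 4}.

By the divergence theorem,

    ∯_{∂V} F · n dS = ∭_V (∇ · F) dV.

Compute the divergence:
    ∇ · F = ∂F_x/∂x + ∂F_y/∂y + ∂F_z/∂z = 48x^2 + 48y^2 + 48z^2.

V is a rectangular box, so dV = dx dy dz with 0 ≤ x ≤ 2, 0 ≤ y ≤ 1, 0 ≤ z ≤ 4.

Integrate (48x^2 + 48y^2 + 48z^2) over V as an iterated integral:

    ∭_V (∇·F) dV = ∫_0^{2} ∫_0^{1} ∫_0^{4} (48x^2 + 48y^2 + 48z^2) dz dy dx.

Inner (z from 0 to 4): 192x^2 + 192y^2 + 1024.
Middle (y from 0 to 1): 192x^2 + 1088.
Outer (x from 0 to 2): 2688.

Therefore ∯_{∂V} F · n dS = 2688.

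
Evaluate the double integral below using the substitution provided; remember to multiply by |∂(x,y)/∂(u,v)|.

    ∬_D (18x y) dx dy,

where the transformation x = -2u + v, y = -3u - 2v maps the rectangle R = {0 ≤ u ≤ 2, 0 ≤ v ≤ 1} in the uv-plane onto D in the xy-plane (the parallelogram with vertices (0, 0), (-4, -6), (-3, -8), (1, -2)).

Compute the Jacobian determinant of (x, y) with respect to (u, v):

    ∂(x,y)/∂(u,v) = | -2  1 | = (-2)(-2) - (1)(-3) = 7.
                   | -3  -2 |

Its absolute value is |J| = 7 (the area scaling factor).

Substituting x = -2u + v, y = -3u - 2v into the integrand,

    18x y → 108u^2 + 18u v - 36v^2,

so the integral becomes

    ∬_R (108u^2 + 18u v - 36v^2) · |J| du dv = ∫_0^2 ∫_0^1 (756u^2 + 126u v - 252v^2) dv du.

Inner (v): 756u^2 + 63u - 84.
Outer (u): 1974.

Therefore ∬_D (18x y) dx dy = 1974.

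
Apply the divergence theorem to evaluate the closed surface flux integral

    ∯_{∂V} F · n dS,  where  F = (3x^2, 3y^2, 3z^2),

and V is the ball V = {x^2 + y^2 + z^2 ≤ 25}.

By the divergence theorem,

    ∯_{∂V} F · n dS = ∭_V (∇ · F) dV.

Compute the divergence:
    ∇ · F = ∂F_x/∂x + ∂F_y/∂y + ∂F_z/∂z = 6x + 6y + 6z.

In spherical coordinates, x = ρ sin(φ) cos(θ), y = ρ sin(φ) sin(θ), z = ρ cos(φ), dV = ρ^2 sin(φ) dρ dφ dθ, with 0 ≤ ρ ≤ 5, 0 ≤ φ ≤ π, 0 ≤ θ ≤ 2π.

The integrand, after substitution and multiplying by the volume element, becomes (6ρ (sqrt(2)sin(φ)sin(θ + π/4) + cos(φ))) · ρ^2 sin(φ), so

    ∭_V (∇·F) dV = ∫_0^{2π} ∫_0^{π} ∫_0^{5} (6ρ (sqrt(2)sin(φ)sin(θ + π/4) + cos(φ))) · ρ^2 sin(φ) dρ dφ dθ.

Inner (ρ from 0 to 5): 1875(sqrt(2)sin(φ)sin(θ + π/4) + cos(φ))sin(φ)/2.
Middle (φ from 0 to π): 1875sqrt(2)π sin(θ + π/4)/4.
Outer (θ from 0 to 2π): 0.

Therefore ∯_{∂V} F · n dS = 0.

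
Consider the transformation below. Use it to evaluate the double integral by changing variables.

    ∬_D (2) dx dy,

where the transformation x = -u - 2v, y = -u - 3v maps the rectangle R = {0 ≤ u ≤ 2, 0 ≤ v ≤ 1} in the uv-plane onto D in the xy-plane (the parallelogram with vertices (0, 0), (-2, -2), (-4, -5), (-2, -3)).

Compute the Jacobian determinant of (x, y) with respect to (u, v):

    ∂(x,y)/∂(u,v) = | -1  -2 | = (-1)(-3) - (-2)(-1) = 1.
                   | -1  -3 |

Its absolute value is |J| = 1 (the area scaling factor).

Substituting x = -u - 2v, y = -u - 3v into the integrand,

    2 → 2,

so the integral becomes

    ∬_R (2) · |J| du dv = ∫_0^2 ∫_0^1 (2) dv du.

Inner (v): 2.
Outer (u): 4.

Therefore ∬_D (2) dx dy = 4.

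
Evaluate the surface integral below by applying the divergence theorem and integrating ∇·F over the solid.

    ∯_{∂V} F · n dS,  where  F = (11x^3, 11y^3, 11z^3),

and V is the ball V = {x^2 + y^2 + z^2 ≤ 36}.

By the divergence theorem,

    ∯_{∂V} F · n dS = ∭_V (∇ · F) dV.

Compute the divergence:
    ∇ · F = ∂F_x/∂x + ∂F_y/∂y + ∂F_z/∂z = 33x^2 + 33y^2 + 33z^2.

In spherical coordinates, x = ρ sin(φ) cos(θ), y = ρ sin(φ) sin(θ), z = ρ cos(φ), dV = ρ^2 sin(φ) dρ dφ dθ, with 0 ≤ ρ ≤ 6, 0 ≤ φ ≤ π, 0 ≤ θ ≤ 2π.

The integrand, after substitution and multiplying by the volume element, becomes (33ρ^2) · ρ^2 sin(φ), so

    ∭_V (∇·F) dV = ∫_0^{2π} ∫_0^{π} ∫_0^{6} (33ρ^2) · ρ^2 sin(φ) dρ dφ dθ.

Inner (ρ from 0 to 6): 256608sin(φ)/5.
Middle (φ from 0 to π): 513216/5.
Outer (θ from 0 to 2π): 1026432π/5.

Therefore ∯_{∂V} F · n dS = 1026432π/5.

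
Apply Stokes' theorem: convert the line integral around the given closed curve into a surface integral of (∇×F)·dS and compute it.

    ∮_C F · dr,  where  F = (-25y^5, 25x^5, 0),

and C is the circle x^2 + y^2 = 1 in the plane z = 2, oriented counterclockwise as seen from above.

Let S be the flat disk x^2 + y^2 ≤ 1 in the plane z = 2, with upward unit normal n̂ = ẑ. By Stokes' theorem,

    ∮_C F · dr = ∬_S (∇ × F) · n̂ dS = ∬_D (curl F)_z dA,

where D is the disk x^2 + y^2 ≤ 1.

Compute the curl of F = (-25y^5, 25x^5, 0):
    (∇ × F)_x = ∂F_z/∂y - ∂F_y/∂z = 0,
    (∇ × F)_y = ∂F_x/∂z - ∂F_z/∂x = 0,
    (∇ × F)_z = ∂F_y/∂x - ∂F_x/∂y = 125x^4 + 125y^4.

On z = 2, (curl F)_z = 125x^4 + 125y^4.

Convert to polar (x = r cos θ, y = r sin θ, dA = r dr dθ); the integrand becomes 125r^4(sin(θ)^4 + cos(θ)^4), so

    ∬_D (curl F)_z dA = ∫_0^{2π} ∫_0^{1} (125r^4(sin(θ)^4 + cos(θ)^4)) · r dr dθ.

Inner (r from 0 to 1): 125sin(θ)^4/6 + 125cos(θ)^4/6.
Outer (θ from 0 to 2π): 125π/4.

Therefore ∮_C F · dr = 125π/4.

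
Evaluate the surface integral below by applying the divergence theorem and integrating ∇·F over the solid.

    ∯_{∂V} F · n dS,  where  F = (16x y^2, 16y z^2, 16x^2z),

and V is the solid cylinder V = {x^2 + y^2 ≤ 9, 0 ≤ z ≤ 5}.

By the divergence theorem,

    ∯_{∂V} F · n dS = ∭_V (∇ · F) dV.

Compute the divergence:
    ∇ · F = ∂F_x/∂x + ∂F_y/∂y + ∂F_z/∂z = 16y^2 + 16z^2 + 16x^2 = 16x^2 + 16y^2 + 16z^2.

In cylindrical coordinates, x = r cos(θ), y = r sin(θ), z = z, dV = r dr dθ dz, with 0 ≤ r ≤ 3, 0 ≤ θ ≤ 2π, 0 ≤ z ≤ 5.

The integrand, after substitution and multiplying by the volume element, becomes (16r^2 + 16z^2) · r, so

    ∭_V (∇·F) dV = ∫_0^{2π} ∫_0^{3} ∫_0^{5} (16r^2 + 16z^2) · r dz dr dθ.

Inner (z from 0 to 5): 80r (r^2 + 25/3).
Middle (r from 0 to 3): 4620.
Outer (θ from 0 to 2π): 9240π.

Therefore ∯_{∂V} F · n dS = 9240π.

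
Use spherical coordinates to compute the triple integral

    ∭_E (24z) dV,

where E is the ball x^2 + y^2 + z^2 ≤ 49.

In spherical coordinates, x = ρ sin(φ) cos(θ), y = ρ sin(φ) sin(θ), z = ρ cos(φ), and dV = ρ^2 sin(φ) dρ dφ dθ.

The integrand becomes 24ρ cos(φ), so

    ∭_E (24z) dV = ∫_{0}^{2π} ∫_{0}^{π} ∫_{0}^{7} (24ρ cos(φ)) · ρ^2 sin(φ) dρ dφ dθ.

Inner (ρ): 7203sin(2φ).
Middle (φ): 0.
Outer (θ): 0.

Therefore the triple integral equals 0.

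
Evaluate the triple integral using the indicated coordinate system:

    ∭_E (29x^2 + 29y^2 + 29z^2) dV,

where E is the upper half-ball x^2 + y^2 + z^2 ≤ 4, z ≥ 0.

In spherical coordinates, x = ρ sin(φ) cos(θ), y = ρ sin(φ) sin(θ), z = ρ cos(φ), and dV = ρ^2 sin(φ) dρ dφ dθ.

The integrand becomes 29ρ^2, so

    ∭_E (29x^2 + 29y^2 + 29z^2) dV = ∫_{0}^{2π} ∫_{0}^{π/2} ∫_{0}^{2} (29ρ^2) · ρ^2 sin(φ) dρ dφ dθ.

Inner (ρ): 928sin(φ)/5.
Middle (φ): 928/5.
Outer (θ): 1856π/5.

Therefore the triple integral equals 1856π/5.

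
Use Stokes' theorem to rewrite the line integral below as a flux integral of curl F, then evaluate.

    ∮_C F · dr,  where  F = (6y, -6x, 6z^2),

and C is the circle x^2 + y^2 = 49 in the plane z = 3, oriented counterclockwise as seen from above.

Let S be the flat disk x^2 + y^2 ≤ 49 in the plane z = 3, with upward unit normal n̂ = ẑ. By Stokes' theorem,

    ∮_C F · dr = ∬_S (∇ × F) · n̂ dS = ∬_D (curl F)_z dA,

where D is the disk x^2 + y^2 ≤ 49.

Compute the curl of F = (6y, -6x, 6z^2):
    (∇ × F)_x = ∂F_z/∂y - ∂F_y/∂z = 0,
    (∇ × F)_y = ∂F_x/∂z - ∂F_z/∂x = 0,
    (∇ × F)_z = ∂F_y/∂x - ∂F_x/∂y = -12.

On z = 3, (curl F)_z = -12.

Convert to polar (x = r cos θ, y = r sin θ, dA = r dr dθ); the integrand becomes -12, so

    ∬_D (curl F)_z dA = ∫_0^{2π} ∫_0^{7} (-12) · r dr dθ.

Inner (r from 0 to 7): -294.
Outer (θ from 0 to 2π): -588π.

Therefore ∮_C F · dr = -588π.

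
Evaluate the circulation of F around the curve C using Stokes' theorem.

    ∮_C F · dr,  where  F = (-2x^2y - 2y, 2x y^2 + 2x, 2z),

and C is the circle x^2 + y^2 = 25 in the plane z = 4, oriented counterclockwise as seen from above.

Let S be the flat disk x^2 + y^2 ≤ 25 in the plane z = 4, with upward unit normal n̂ = ẑ. By Stokes' theorem,

    ∮_C F · dr = ∬_S (∇ × F) · n̂ dS = ∬_D (curl F)_z dA,

where D is the disk x^2 + y^2 ≤ 25.

Compute the curl of F = (-2x^2y - 2y, 2x y^2 + 2x, 2z):
    (∇ × F)_x = ∂F_z/∂y - ∂F_y/∂z = 0,
    (∇ × F)_y = ∂F_x/∂z - ∂F_z/∂x = 0,
    (∇ × F)_z = ∂F_y/∂x - ∂F_x/∂y = 2x^2 + 2y^2 + 4.

On z = 4, (curl F)_z = 2x^2 + 2y^2 + 4.

Convert to polar (x = r cos θ, y = r sin θ, dA = r dr dθ); the integrand becomes 2r^2 + 4, so

    ∬_D (curl F)_z dA = ∫_0^{2π} ∫_0^{5} (2r^2 + 4) · r dr dθ.

Inner (r from 0 to 5): 725/2.
Outer (θ from 0 to 2π): 725π.

Therefore ∮_C F · dr = 725π.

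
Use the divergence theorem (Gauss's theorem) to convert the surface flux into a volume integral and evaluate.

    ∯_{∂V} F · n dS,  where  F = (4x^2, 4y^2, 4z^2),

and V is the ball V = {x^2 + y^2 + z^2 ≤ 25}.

By the divergence theorem,

    ∯_{∂V} F · n dS = ∭_V (∇ · F) dV.

Compute the divergence:
    ∇ · F = ∂F_x/∂x + ∂F_y/∂y + ∂F_z/∂z = 8x + 8y + 8z.

In spherical coordinates, x = ρ sin(φ) cos(θ), y = ρ sin(φ) sin(θ), z = ρ cos(φ), dV = ρ^2 sin(φ) dρ dφ dθ, with 0 ≤ ρ ≤ 5, 0 ≤ φ ≤ π, 0 ≤ θ ≤ 2π.

The integrand, after substitution and multiplying by the volume element, becomes (8ρ (sqrt(2)sin(φ)sin(θ + π/4) + cos(φ))) · ρ^2 sin(φ), so

    ∭_V (∇·F) dV = ∫_0^{2π} ∫_0^{π} ∫_0^{5} (8ρ (sqrt(2)sin(φ)sin(θ + π/4) + cos(φ))) · ρ^2 sin(φ) dρ dφ dθ.

Inner (ρ from 0 to 5): 1250(sqrt(2)sin(φ)sin(θ + π/4) + cos(φ))sin(φ).
Middle (φ from 0 to π): 625sqrt(2)π sin(θ + π/4).
Outer (θ from 0 to 2π): 0.

Therefore ∯_{∂V} F · n dS = 0.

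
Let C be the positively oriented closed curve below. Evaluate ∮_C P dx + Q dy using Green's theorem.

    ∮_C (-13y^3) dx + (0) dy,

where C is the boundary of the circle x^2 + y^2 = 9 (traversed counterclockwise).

Green's theorem converts the closed line integral into a double integral over the enclosed region D:

    ∮_C P dx + Q dy = ∬_D (∂Q/∂x - ∂P/∂y) dA.

Here P = -13y^3, Q = 0, so

    ∂Q/∂x = 0,    ∂P/∂y = -39y^2,
    ∂Q/∂x - ∂P/∂y = 39y^2.

D is the region x^2 + y^2 ≤ 9. Evaluating the double integral:

In polar coordinates (x = r cos θ, y = r sin θ, dA = r dr dθ) the integrand becomes 39r^2sin(θ)^2, so

    ∬_D (39y^2) dA = ∫_0^{2π} ∫_0^{3} (39r^2sin(θ)^2) · r dr dθ.

Inner (r from 0 to 3): 3159sin(θ)^2/4.
Outer (θ from 0 to 2π): 3159π/4.

Therefore ∮_C P dx + Q dy = 3159π/4.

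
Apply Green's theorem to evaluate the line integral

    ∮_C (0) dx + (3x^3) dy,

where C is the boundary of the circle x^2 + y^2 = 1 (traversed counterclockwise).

Green's theorem converts the closed line integral into a double integral over the enclosed region D:

    ∮_C P dx + Q dy = ∬_D (∂Q/∂x - ∂P/∂y) dA.

Here P = 0, Q = 3x^3, so

    ∂Q/∂x = 9x^2,    ∂P/∂y = 0,
    ∂Q/∂x - ∂P/∂y = 9x^2.

D is the region x^2 + y^2 ≤ 1. Evaluating the double integral:

In polar coordinates (x = r cos θ, y = r sin θ, dA = r dr dθ) the integrand becomes 9r^2cos(θ)^2, so

    ∬_D (9x^2) dA = ∫_0^{2π} ∫_0^{1} (9r^2cos(θ)^2) · r dr dθ.

Inner (r from 0 to 1): 9cos(θ)^2/4.
Outer (θ from 0 to 2π): 9π/4.

Therefore ∮_C P dx + Q dy = 9π/4.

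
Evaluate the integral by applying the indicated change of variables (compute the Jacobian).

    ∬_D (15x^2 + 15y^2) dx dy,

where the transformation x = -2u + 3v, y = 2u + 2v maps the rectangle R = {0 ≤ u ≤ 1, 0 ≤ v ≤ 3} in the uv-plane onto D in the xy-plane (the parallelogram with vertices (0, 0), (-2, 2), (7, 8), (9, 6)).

Compute the Jacobian determinant of (x, y) with respect to (u, v):

    ∂(x,y)/∂(u,v) = | -2  3 | = (-2)(2) - (3)(2) = -10.
                   | 2  2 |

Its absolute value is |J| = 10 (the area scaling factor).

Substituting x = -2u + 3v, y = 2u + 2v into the integrand,

    15x^2 + 15y^2 → 120u^2 - 60u v + 195v^2,

so the integral becomes

    ∬_R (120u^2 - 60u v + 195v^2) · |J| du dv = ∫_0^1 ∫_0^3 (1200u^2 - 600u v + 1950v^2) dv du.

Inner (v): 3600u^2 - 2700u + 17550.
Outer (u): 17400.

Therefore ∬_D (15x^2 + 15y^2) dx dy = 17400.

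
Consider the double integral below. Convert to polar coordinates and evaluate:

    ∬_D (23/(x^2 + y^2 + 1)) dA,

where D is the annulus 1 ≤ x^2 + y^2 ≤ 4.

The region D is 1 ≤ r ≤ 2, 0 ≤ θ ≤ 2π in polar coordinates, where x = r cos(θ), y = r sin(θ), and dA = r dr dθ.

Under the substitution, the integrand becomes 23/(r^2 + 1), so

    ∬_D (23/(x^2 + y^2 + 1)) dA = ∫_{0}^{2π} ∫_{1}^{2} (23/(r^2 + 1)) · r dr dθ.

Inner integral (in r): ∫_{1}^{2} (23/(r^2 + 1)) · r dr = log(48828125sqrt(10)/4096).

Outer integral (in θ): ∫_{0}^{2π} (log(48828125sqrt(10)/4096)) dθ = log((48828125sqrt(10)/4096)^(2π)).

Therefore ∬_D (23/(x^2 + y^2 + 1)) dA = log((48828125sqrt(10)/4096)^(2π)).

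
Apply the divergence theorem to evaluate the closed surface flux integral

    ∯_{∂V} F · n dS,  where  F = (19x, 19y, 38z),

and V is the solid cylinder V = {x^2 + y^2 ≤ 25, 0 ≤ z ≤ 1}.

By the divergence theorem,

    ∯_{∂V} F · n dS = ∭_V (∇ · F) dV.

Compute the divergence:
    ∇ · F = ∂F_x/∂x + ∂F_y/∂y + ∂F_z/∂z = 19 + 19 + 38 = 76.

In cylindrical coordinates, x = r cos(θ), y = r sin(θ), z = z, dV = r dr dθ dz, with 0 ≤ r ≤ 5, 0 ≤ θ ≤ 2π, 0 ≤ z ≤ 1.

The integrand, after substitution and multiplying by the volume element, becomes (76) · r, so

    ∭_V (∇·F) dV = ∫_0^{2π} ∫_0^{5} ∫_0^{1} (76) · r dz dr dθ.

Inner (z from 0 to 1): 76r.
Middle (r from 0 to 5): 950.
Outer (θ from 0 to 2π): 1900π.

Therefore ∯_{∂V} F · n dS = 1900π.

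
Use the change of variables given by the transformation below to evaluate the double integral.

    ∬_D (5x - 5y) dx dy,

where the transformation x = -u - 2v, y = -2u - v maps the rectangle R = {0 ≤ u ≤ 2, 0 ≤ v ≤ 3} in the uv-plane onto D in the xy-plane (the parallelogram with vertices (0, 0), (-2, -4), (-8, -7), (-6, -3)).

Compute the Jacobian determinant of (x, y) with respect to (u, v):

    ∂(x,y)/∂(u,v) = | -1  -2 | = (-1)(-1) - (-2)(-2) = -3.
                   | -2  -1 |

Its absolute value is |J| = 3 (the area scaling factor).

Substituting x = -u - 2v, y = -2u - v into the integrand,

    5x - 5y → 5u - 5v,

so the integral becomes

    ∬_R (5u - 5v) · |J| du dv = ∫_0^2 ∫_0^3 (15u - 15v) dv du.

Inner (v): 45u - 135/2.
Outer (u): -45.

Therefore ∬_D (5x - 5y) dx dy = -45.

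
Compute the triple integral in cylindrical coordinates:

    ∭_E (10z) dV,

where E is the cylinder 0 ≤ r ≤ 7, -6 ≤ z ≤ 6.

In cylindrical coordinates, x = r cos(θ), y = r sin(θ), z = z, and dV = r dr dθ dz.

The integrand becomes 10z, so

    ∭_E (10z) dV = ∫_{0}^{2π} ∫_{0}^{7} ∫_{-6}^{6} (10z) · r dz dr dθ.

Inner (z): 0.
Middle (r from 0 to 7): 0.
Outer (θ): 0.

Therefore the triple integral equals 0.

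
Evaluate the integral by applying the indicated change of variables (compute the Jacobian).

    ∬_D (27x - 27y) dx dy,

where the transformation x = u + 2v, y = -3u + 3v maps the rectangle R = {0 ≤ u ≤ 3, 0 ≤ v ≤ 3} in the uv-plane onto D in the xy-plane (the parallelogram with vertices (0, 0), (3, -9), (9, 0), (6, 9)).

Compute the Jacobian determinant of (x, y) with respect to (u, v):

    ∂(x,y)/∂(u,v) = | 1  2 | = (1)(3) - (2)(-3) = 9.
                   | -3  3 |

Its absolute value is |J| = 9 (the area scaling factor).

Substituting x = u + 2v, y = -3u + 3v into the integrand,

    27x - 27y → 108u - 27v,

so the integral becomes

    ∬_R (108u - 27v) · |J| du dv = ∫_0^3 ∫_0^3 (972u - 243v) dv du.

Inner (v): 2916u - 2187/2.
Outer (u): 19683/2.

Therefore ∬_D (27x - 27y) dx dy = 19683/2.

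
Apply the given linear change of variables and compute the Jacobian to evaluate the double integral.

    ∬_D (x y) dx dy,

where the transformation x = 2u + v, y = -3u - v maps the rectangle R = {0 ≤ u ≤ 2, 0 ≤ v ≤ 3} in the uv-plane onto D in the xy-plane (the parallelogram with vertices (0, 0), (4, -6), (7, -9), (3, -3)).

Compute the Jacobian determinant of (x, y) with respect to (u, v):

    ∂(x,y)/∂(u,v) = | 2  1 | = (2)(-1) - (1)(-3) = 1.
                   | -3  -1 |

Its absolute value is |J| = 1 (the area scaling factor).

Substituting x = 2u + v, y = -3u - v into the integrand,

    x y → -6u^2 - 5u v - v^2,

so the integral becomes

    ∬_R (-6u^2 - 5u v - v^2) · |J| du dv = ∫_0^2 ∫_0^3 (-6u^2 - 5u v - v^2) dv du.

Inner (v): -18u^2 - 45u/2 - 9.
Outer (u): -111.

Therefore ∬_D (x y) dx dy = -111.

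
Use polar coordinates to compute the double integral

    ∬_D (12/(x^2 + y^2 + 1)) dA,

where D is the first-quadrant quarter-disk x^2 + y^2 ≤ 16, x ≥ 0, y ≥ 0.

The region D is 0 ≤ r ≤ 4, 0 ≤ θ ≤ π/2 in polar coordinates, where x = r cos(θ), y = r sin(θ), and dA = r dr dθ.

Under the substitution, the integrand becomes 12/(r^2 + 1), so

    ∬_D (12/(x^2 + y^2 + 1)) dA = ∫_{0}^{π/2} ∫_{0}^{4} (12/(r^2 + 1)) · r dr dθ.

Inner integral (in r): ∫_{0}^{4} (12/(r^2 + 1)) · r dr = log(24137569).

Outer integral (in θ): ∫_{0}^{π/2} (log(24137569)) dθ = 3π log(17).

Therefore ∬_D (12/(x^2 + y^2 + 1)) dA = 3π log(17).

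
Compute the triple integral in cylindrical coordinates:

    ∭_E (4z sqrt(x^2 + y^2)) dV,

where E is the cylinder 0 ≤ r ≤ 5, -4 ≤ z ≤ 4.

In cylindrical coordinates, x = r cos(θ), y = r sin(θ), z = z, and dV = r dr dθ dz.

The integrand becomes 4r z, so

    ∭_E (4z sqrt(x^2 + y^2)) dV = ∫_{0}^{2π} ∫_{0}^{5} ∫_{-4}^{4} (4r z) · r dz dr dθ.

Inner (z): 0.
Middle (r from 0 to 5): 0.
Outer (θ): 0.

Therefore the triple integral equals 0.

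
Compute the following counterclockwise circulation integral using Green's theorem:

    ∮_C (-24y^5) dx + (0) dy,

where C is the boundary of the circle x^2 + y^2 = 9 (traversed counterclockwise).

Green's theorem converts the closed line integral into a double integral over the enclosed region D:

    ∮_C P dx + Q dy = ∬_D (∂Q/∂x - ∂P/∂y) dA.

Here P = -24y^5, Q = 0, so

    ∂Q/∂x = 0,    ∂P/∂y = -120y^4,
    ∂Q/∂x - ∂P/∂y = 120y^4.

D is the region x^2 + y^2 ≤ 9. Evaluating the double integral:

In polar coordinates (x = r cos θ, y = r sin θ, dA = r dr dθ) the integrand becomes 120r^4sin(θ)^4, so

    ∬_D (120y^4) dA = ∫_0^{2π} ∫_0^{3} (120r^4sin(θ)^4) · r dr dθ.

Inner (r from 0 to 3): 14580sin(θ)^4.
Outer (θ from 0 to 2π): 10935π.

Therefore ∮_C P dx + Q dy = 10935π.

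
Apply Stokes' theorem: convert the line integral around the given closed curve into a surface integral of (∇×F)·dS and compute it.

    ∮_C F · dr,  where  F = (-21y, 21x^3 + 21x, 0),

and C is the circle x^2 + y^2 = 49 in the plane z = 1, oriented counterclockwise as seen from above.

Let S be the flat disk x^2 + y^2 ≤ 49 in the plane z = 1, with upward unit normal n̂ = ẑ. By Stokes' theorem,

    ∮_C F · dr = ∬_S (∇ × F) · n̂ dS = ∬_D (curl F)_z dA,

where D is the disk x^2 + y^2 ≤ 49.

Compute the curl of F = (-21y, 21x^3 + 21x, 0):
    (∇ × F)_x = ∂F_z/∂y - ∂F_y/∂z = 0,
    (∇ × F)_y = ∂F_x/∂z - ∂F_z/∂x = 0,
    (∇ × F)_z = ∂F_y/∂x - ∂F_x/∂y = 63x^2 + 42.

On z = 1, (curl F)_z = 63x^2 + 42.

Convert to polar (x = r cos θ, y = r sin θ, dA = r dr dθ); the integrand becomes 63r^2cos(θ)^2 + 42, so

    ∬_D (curl F)_z dA = ∫_0^{2π} ∫_0^{7} (63r^2cos(θ)^2 + 42) · r dr dθ.

Inner (r from 0 to 7): 151263cos(θ)^2/4 + 1029.
Outer (θ from 0 to 2π): 159495π/4.

Therefore ∮_C F · dr = 159495π/4.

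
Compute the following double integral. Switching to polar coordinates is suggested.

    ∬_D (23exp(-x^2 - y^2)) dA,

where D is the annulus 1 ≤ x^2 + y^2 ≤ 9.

The region D is 1 ≤ r ≤ 3, 0 ≤ θ ≤ 2π in polar coordinates, where x = r cos(θ), y = r sin(θ), and dA = r dr dθ.

Under the substitution, the integrand becomes 23exp(-r^2), so

    ∬_D (23exp(-x^2 - y^2)) dA = ∫_{0}^{2π} ∫_{1}^{3} (23exp(-r^2)) · r dr dθ.

Inner integral (in r): ∫_{1}^{3} (23exp(-r^2)) · r dr = -(23 - 23exp(8))exp(-9)/2.

Outer integral (in θ): ∫_{0}^{2π} (-(23 - 23exp(8))exp(-9)/2) dθ = -23π (1 - exp(8))exp(-9).

Therefore ∬_D (23exp(-x^2 - y^2)) dA = -23π (1 - exp(8))exp(-9).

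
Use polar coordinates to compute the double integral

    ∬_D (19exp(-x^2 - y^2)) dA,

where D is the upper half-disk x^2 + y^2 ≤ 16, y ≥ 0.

The region D is 0 ≤ r ≤ 4, 0 ≤ θ ≤ π in polar coordinates, where x = r cos(θ), y = r sin(θ), and dA = r dr dθ.

Under the substitution, the integrand becomes 19exp(-r^2), so

    ∬_D (19exp(-x^2 - y^2)) dA = ∫_{0}^{π} ∫_{0}^{4} (19exp(-r^2)) · r dr dθ.

Inner integral (in r): ∫_{0}^{4} (19exp(-r^2)) · r dr = 19/2 - 19exp(-16)/2.

Outer integral (in θ): ∫_{0}^{π} (19/2 - 19exp(-16)/2) dθ = -19π (1 - exp(16))exp(-16)/2.

Therefore ∬_D (19exp(-x^2 - y^2)) dA = -19π (1 - exp(16))exp(-16)/2.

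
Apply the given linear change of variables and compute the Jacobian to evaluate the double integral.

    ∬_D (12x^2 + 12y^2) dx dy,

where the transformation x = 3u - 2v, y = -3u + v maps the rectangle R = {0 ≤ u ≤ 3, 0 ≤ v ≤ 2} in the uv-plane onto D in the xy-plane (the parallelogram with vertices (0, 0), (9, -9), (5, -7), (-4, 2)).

Compute the Jacobian determinant of (x, y) with respect to (u, v):

    ∂(x,y)/∂(u,v) = | 3  -2 | = (3)(1) - (-2)(-3) = -3.
                   | -3  1 |

Its absolute value is |J| = 3 (the area scaling factor).

Substituting x = 3u - 2v, y = -3u + v into the integrand,

    12x^2 + 12y^2 → 216u^2 - 216u v + 60v^2,

so the integral becomes

    ∬_R (216u^2 - 216u v + 60v^2) · |J| du dv = ∫_0^3 ∫_0^2 (648u^2 - 648u v + 180v^2) dv du.

Inner (v): 1296u^2 - 1296u + 480.
Outer (u): 7272.

Therefore ∬_D (12x^2 + 12y^2) dx dy = 7272.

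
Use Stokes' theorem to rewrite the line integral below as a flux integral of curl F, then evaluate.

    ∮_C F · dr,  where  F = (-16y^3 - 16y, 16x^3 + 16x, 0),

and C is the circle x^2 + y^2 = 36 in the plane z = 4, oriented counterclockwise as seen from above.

Let S be the flat disk x^2 + y^2 ≤ 36 in the plane z = 4, with upward unit normal n̂ = ẑ. By Stokes' theorem,

    ∮_C F · dr = ∬_S (∇ × F) · n̂ dS = ∬_D (curl F)_z dA,

where D is the disk x^2 + y^2 ≤ 36.

Compute the curl of F = (-16y^3 - 16y, 16x^3 + 16x, 0):
    (∇ × F)_x = ∂F_z/∂y - ∂F_y/∂z = 0,
    (∇ × F)_y = ∂F_x/∂z - ∂F_z/∂x = 0,
    (∇ × F)_z = ∂F_y/∂x - ∂F_x/∂y = 48x^2 + 48y^2 + 32.

On z = 4, (curl F)_z = 48x^2 + 48y^2 + 32.

Convert to polar (x = r cos θ, y = r sin θ, dA = r dr dθ); the integrand becomes 48r^2 + 32, so

    ∬_D (curl F)_z dA = ∫_0^{2π} ∫_0^{6} (48r^2 + 32) · r dr dθ.

Inner (r from 0 to 6): 16128.
Outer (θ from 0 to 2π): 32256π.

Therefore ∮_C F · dr = 32256π.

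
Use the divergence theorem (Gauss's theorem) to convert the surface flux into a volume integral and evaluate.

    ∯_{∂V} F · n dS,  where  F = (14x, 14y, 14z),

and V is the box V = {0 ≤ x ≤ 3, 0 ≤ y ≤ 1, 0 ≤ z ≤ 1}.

By the divergence theorem,

    ∯_{∂V} F · n dS = ∭_V (∇ · F) dV.

Compute the divergence:
    ∇ · F = ∂F_x/∂x + ∂F_y/∂y + ∂F_z/∂z = 14 + 14 + 14 = 42.

V is a rectangular box, so dV = dx dy dz with 0 ≤ x ≤ 3, 0 ≤ y ≤ 1, 0 ≤ z ≤ 1.

Integrate (42) over V as an iterated integral:

    ∭_V (∇·F) dV = ∫_0^{3} ∫_0^{1} ∫_0^{1} (42) dz dy dx.

Inner (z from 0 to 1): 42.
Middle (y from 0 to 1): 42.
Outer (x from 0 to 3): 126.

Therefore ∯_{∂V} F · n dS = 126.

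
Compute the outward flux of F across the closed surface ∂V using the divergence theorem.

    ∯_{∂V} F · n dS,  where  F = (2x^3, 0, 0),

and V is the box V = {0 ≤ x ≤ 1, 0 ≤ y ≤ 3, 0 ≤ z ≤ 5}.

By the divergence theorem,

    ∯_{∂V} F · n dS = ∭_V (∇ · F) dV.

Compute the divergence:
    ∇ · F = ∂F_x/∂x + ∂F_y/∂y + ∂F_z/∂z = 6x^2 + 0 + 0 = 6x^2.

V is a rectangular box, so dV = dx dy dz with 0 ≤ x ≤ 1, 0 ≤ y ≤ 3, 0 ≤ z ≤ 5.

Integrate (6x^2) over V as an iterated integral:

    ∭_V (∇·F) dV = ∫_0^{1} ∫_0^{3} ∫_0^{5} (6x^2) dz dy dx.

Inner (z from 0 to 5): 30x^2.
Middle (y from 0 to 3): 90x^2.
Outer (x from 0 to 1): 30.

Therefore ∯_{∂V} F · n dS = 30.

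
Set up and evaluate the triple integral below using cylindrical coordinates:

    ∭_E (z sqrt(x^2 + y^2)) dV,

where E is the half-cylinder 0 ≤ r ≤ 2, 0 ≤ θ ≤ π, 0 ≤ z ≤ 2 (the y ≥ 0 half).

In cylindrical coordinates, x = r cos(θ), y = r sin(θ), z = z, and dV = r dr dθ dz.

The integrand becomes r z, so

    ∭_E (z sqrt(x^2 + y^2)) dV = ∫_{0}^{π} ∫_{0}^{2} ∫_{0}^{2} (r z) · r dz dr dθ.

Inner (z): 2r^2.
Middle (r from 0 to 2): 16/3.
Outer (θ): 16π/3.

Therefore the triple integral equals 16π/3.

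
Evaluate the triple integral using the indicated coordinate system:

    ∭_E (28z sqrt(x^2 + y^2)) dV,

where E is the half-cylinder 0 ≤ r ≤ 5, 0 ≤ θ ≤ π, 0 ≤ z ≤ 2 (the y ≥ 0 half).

In cylindrical coordinates, x = r cos(θ), y = r sin(θ), z = z, and dV = r dr dθ dz.

The integrand becomes 28r z, so

    ∭_E (28z sqrt(x^2 + y^2)) dV = ∫_{0}^{π} ∫_{0}^{5} ∫_{0}^{2} (28r z) · r dz dr dθ.

Inner (z): 56r^2.
Middle (r from 0 to 5): 7000/3.
Outer (θ): 7000π/3.

Therefore the triple integral equals 7000π/3.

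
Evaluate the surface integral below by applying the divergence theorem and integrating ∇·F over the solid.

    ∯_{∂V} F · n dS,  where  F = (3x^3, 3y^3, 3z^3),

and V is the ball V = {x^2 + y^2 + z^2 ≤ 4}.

By the divergence theorem,

    ∯_{∂V} F · n dS = ∭_V (∇ · F) dV.

Compute the divergence:
    ∇ · F = ∂F_x/∂x + ∂F_y/∂y + ∂F_z/∂z = 9x^2 + 9y^2 + 9z^2.

In spherical coordinates, x = ρ sin(φ) cos(θ), y = ρ sin(φ) sin(θ), z = ρ cos(φ), dV = ρ^2 sin(φ) dρ dφ dθ, with 0 ≤ ρ ≤ 2, 0 ≤ φ ≤ π, 0 ≤ θ ≤ 2π.

The integrand, after substitution and multiplying by the volume element, becomes (9ρ^2) · ρ^2 sin(φ), so

    ∭_V (∇·F) dV = ∫_0^{2π} ∫_0^{π} ∫_0^{2} (9ρ^2) · ρ^2 sin(φ) dρ dφ dθ.

Inner (ρ from 0 to 2): 288sin(φ)/5.
Middle (φ from 0 to π): 576/5.
Outer (θ from 0 to 2π): 1152π/5.

Therefore ∯_{∂V} F · n dS = 1152π/5.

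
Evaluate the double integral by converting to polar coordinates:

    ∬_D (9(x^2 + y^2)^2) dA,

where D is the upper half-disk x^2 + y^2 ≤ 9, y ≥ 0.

The region D is 0 ≤ r ≤ 3, 0 ≤ θ ≤ π in polar coordinates, where x = r cos(θ), y = r sin(θ), and dA = r dr dθ.

Under the substitution, the integrand becomes 9r^4, so

    ∬_D (9(x^2 + y^2)^2) dA = ∫_{0}^{π} ∫_{0}^{3} (9r^4) · r dr dθ.

Inner integral (in r): ∫_{0}^{3} (9r^4) · r dr = 2187/2.

Outer integral (in θ): ∫_{0}^{π} (2187/2) dθ = 2187π/2.

Therefore ∬_D (9(x^2 + y^2)^2) dA = 2187π/2.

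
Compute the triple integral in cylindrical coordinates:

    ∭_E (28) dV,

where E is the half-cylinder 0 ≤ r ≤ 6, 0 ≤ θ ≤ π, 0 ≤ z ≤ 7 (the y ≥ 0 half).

In cylindrical coordinates, x = r cos(θ), y = r sin(θ), z = z, and dV = r dr dθ dz.

The integrand becomes 28, so

    ∭_E (28) dV = ∫_{0}^{π} ∫_{0}^{6} ∫_{0}^{7} (28) · r dz dr dθ.

Inner (z): 196r.
Middle (r from 0 to 6): 3528.
Outer (θ): 3528π.

Therefore the triple integral equals 3528π.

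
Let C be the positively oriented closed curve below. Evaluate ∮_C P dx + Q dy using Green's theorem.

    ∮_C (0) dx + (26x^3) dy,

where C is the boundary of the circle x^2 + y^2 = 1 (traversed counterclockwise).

Green's theorem converts the closed line integral into a double integral over the enclosed region D:

    ∮_C P dx + Q dy = ∬_D (∂Q/∂x - ∂P/∂y) dA.

Here P = 0, Q = 26x^3, so

    ∂Q/∂x = 78x^2,    ∂P/∂y = 0,
    ∂Q/∂x - ∂P/∂y = 78x^2.

D is the region x^2 + y^2 ≤ 1. Evaluating the double integral:

In polar coordinates (x = r cos θ, y = r sin θ, dA = r dr dθ) the integrand becomes 78r^2cos(θ)^2, so

    ∬_D (78x^2) dA = ∫_0^{2π} ∫_0^{1} (78r^2cos(θ)^2) · r dr dθ.

Inner (r from 0 to 1): 39cos(θ)^2/2.
Outer (θ from 0 to 2π): 39π/2.

Therefore ∮_C P dx + Q dy = 39π/2.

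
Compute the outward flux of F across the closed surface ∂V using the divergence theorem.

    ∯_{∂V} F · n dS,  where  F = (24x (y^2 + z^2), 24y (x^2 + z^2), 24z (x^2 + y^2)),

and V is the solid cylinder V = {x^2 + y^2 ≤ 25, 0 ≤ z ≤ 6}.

By the divergence theorem,

    ∯_{∂V} F · n dS = ∭_V (∇ · F) dV.

Compute the divergence:
    ∇ · F = ∂F_x/∂x + ∂F_y/∂y + ∂F_z/∂z = 24y^2 + 24z^2 + 24x^2 + 24z^2 + 24x^2 + 24y^2 = 48x^2 + 48y^2 + 48z^2.

In cylindrical coordinates, x = r cos(θ), y = r sin(θ), z = z, dV = r dr dθ dz, with 0 ≤ r ≤ 5, 0 ≤ θ ≤ 2π, 0 ≤ z ≤ 6.

The integrand, after substitution and multiplying by the volume element, becomes (48r^2 + 48z^2) · r, so

    ∭_V (∇·F) dV = ∫_0^{2π} ∫_0^{5} ∫_0^{6} (48r^2 + 48z^2) · r dz dr dθ.

Inner (z from 0 to 6): 288r (r^2 + 12).
Middle (r from 0 to 5): 88200.
Outer (θ from 0 to 2π): 176400π.

Therefore ∯_{∂V} F · n dS = 176400π.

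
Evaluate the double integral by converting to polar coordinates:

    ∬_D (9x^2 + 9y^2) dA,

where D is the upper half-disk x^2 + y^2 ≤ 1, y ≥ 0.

The region D is 0 ≤ r ≤ 1, 0 ≤ θ ≤ π in polar coordinates, where x = r cos(θ), y = r sin(θ), and dA = r dr dθ.

Under the substitution, the integrand becomes 9r^2, so

    ∬_D (9x^2 + 9y^2) dA = ∫_{0}^{π} ∫_{0}^{1} (9r^2) · r dr dθ.

Inner integral (in r): ∫_{0}^{1} (9r^2) · r dr = 9/4.

Outer integral (in θ): ∫_{0}^{π} (9/4) dθ = 9π/4.

Therefore ∬_D (9x^2 + 9y^2) dA = 9π/4.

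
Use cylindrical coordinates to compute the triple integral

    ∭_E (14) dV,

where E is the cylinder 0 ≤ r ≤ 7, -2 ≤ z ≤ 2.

In cylindrical coordinates, x = r cos(θ), y = r sin(θ), z = z, and dV = r dr dθ dz.

The integrand becomes 14, so

    ∭_E (14) dV = ∫_{0}^{2π} ∫_{0}^{7} ∫_{-2}^{2} (14) · r dz dr dθ.

Inner (z): 56r.
Middle (r from 0 to 7): 1372.
Outer (θ): 2744π.

Therefore the triple integral equals 2744π.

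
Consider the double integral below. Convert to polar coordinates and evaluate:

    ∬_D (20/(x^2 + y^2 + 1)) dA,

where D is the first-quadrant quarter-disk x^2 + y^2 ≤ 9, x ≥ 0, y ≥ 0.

The region D is 0 ≤ r ≤ 3, 0 ≤ θ ≤ π/2 in polar coordinates, where x = r cos(θ), y = r sin(θ), and dA = r dr dθ.

Under the substitution, the integrand becomes 20/(r^2 + 1), so

    ∬_D (20/(x^2 + y^2 + 1)) dA = ∫_{0}^{π/2} ∫_{0}^{3} (20/(r^2 + 1)) · r dr dθ.

Inner integral (in r): ∫_{0}^{3} (20/(r^2 + 1)) · r dr = log(10000000000).

Outer integral (in θ): ∫_{0}^{π/2} (log(10000000000)) dθ = 5π log(10).

Therefore ∬_D (20/(x^2 + y^2 + 1)) dA = 5π log(10).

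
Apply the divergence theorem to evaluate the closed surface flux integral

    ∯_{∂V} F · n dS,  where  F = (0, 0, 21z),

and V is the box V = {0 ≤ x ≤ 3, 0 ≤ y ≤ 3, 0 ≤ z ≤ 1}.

By the divergence theorem,

    ∯_{∂V} F · n dS = ∭_V (∇ · F) dV.

Compute the divergence:
    ∇ · F = ∂F_x/∂x + ∂F_y/∂y + ∂F_z/∂z = 0 + 0 + 21 = 21.

V is a rectangular box, so dV = dx dy dz with 0 ≤ x ≤ 3, 0 ≤ y ≤ 3, 0 ≤ z ≤ 1.

Integrate (21) over V as an iterated integral:

    ∭_V (∇·F) dV = ∫_0^{3} ∫_0^{3} ∫_0^{1} (21) dz dy dx.

Inner (z from 0 to 1): 21.
Middle (y from 0 to 3): 63.
Outer (x from 0 to 3): 189.

Therefore ∯_{∂V} F · n dS = 189.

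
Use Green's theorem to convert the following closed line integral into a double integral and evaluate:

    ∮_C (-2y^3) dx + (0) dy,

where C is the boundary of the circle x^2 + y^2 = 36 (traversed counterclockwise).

Green's theorem converts the closed line integral into a double integral over the enclosed region D:

    ∮_C P dx + Q dy = ∬_D (∂Q/∂x - ∂P/∂y) dA.

Here P = -2y^3, Q = 0, so

    ∂Q/∂x = 0,    ∂P/∂y = -6y^2,
    ∂Q/∂x - ∂P/∂y = 6y^2.

D is the region x^2 + y^2 ≤ 36. Evaluating the double integral:

In polar coordinates (x = r cos θ, y = r sin θ, dA = r dr dθ) the integrand becomes 6r^2sin(θ)^2, so

    ∬_D (6y^2) dA = ∫_0^{2π} ∫_0^{6} (6r^2sin(θ)^2) · r dr dθ.

Inner (r from 0 to 6): 1944sin(θ)^2.
Outer (θ from 0 to 2π): 1944π.

Therefore ∮_C P dx + Q dy = 1944π.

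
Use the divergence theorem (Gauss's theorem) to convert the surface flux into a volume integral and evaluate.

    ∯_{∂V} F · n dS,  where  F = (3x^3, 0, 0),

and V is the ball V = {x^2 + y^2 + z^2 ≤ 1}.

By the divergence theorem,

    ∯_{∂V} F · n dS = ∭_V (∇ · F) dV.

Compute the divergence:
    ∇ · F = ∂F_x/∂x + ∂F_y/∂y + ∂F_z/∂z = 9x^2 + 0 + 0 = 9x^2.

In spherical coordinates, x = ρ sin(φ) cos(θ), y = ρ sin(φ) sin(θ), z = ρ cos(φ), dV = ρ^2 sin(φ) dρ dφ dθ, with 0 ≤ ρ ≤ 1, 0 ≤ φ ≤ π, 0 ≤ θ ≤ 2π.

The integrand, after substitution and multiplying by the volume element, becomes (9ρ^2sin(φ)^2cos(θ)^2) · ρ^2 sin(φ), so

    ∭_V (∇·F) dV = ∫_0^{2π} ∫_0^{π} ∫_0^{1} (9ρ^2sin(φ)^2cos(θ)^2) · ρ^2 sin(φ) dρ dφ dθ.

Inner (ρ from 0 to 1): 9sin(φ)^3cos(θ)^2/5.
Middle (φ from 0 to π): 12cos(θ)^2/5.
Outer (θ from 0 to 2π): 12π/5.

Therefore ∯_{∂V} F · n dS = 12π/5.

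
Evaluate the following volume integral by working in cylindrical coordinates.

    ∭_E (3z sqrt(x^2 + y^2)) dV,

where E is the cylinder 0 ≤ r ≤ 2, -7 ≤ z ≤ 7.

In cylindrical coordinates, x = r cos(θ), y = r sin(θ), z = z, and dV = r dr dθ dz.

The integrand becomes 3r z, so

    ∭_E (3z sqrt(x^2 + y^2)) dV = ∫_{0}^{2π} ∫_{0}^{2} ∫_{-7}^{7} (3r z) · r dz dr dθ.

Inner (z): 0.
Middle (r from 0 to 2): 0.
Outer (θ): 0.

Therefore the triple integral equals 0.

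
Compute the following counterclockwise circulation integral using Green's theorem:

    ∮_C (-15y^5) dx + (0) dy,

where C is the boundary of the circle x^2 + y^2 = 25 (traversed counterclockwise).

Green's theorem converts the closed line integral into a double integral over the enclosed region D:

    ∮_C P dx + Q dy = ∬_D (∂Q/∂x - ∂P/∂y) dA.

Here P = -15y^5, Q = 0, so

    ∂Q/∂x = 0,    ∂P/∂y = -75y^4,
    ∂Q/∂x - ∂P/∂y = 75y^4.

D is the region x^2 + y^2 ≤ 25. Evaluating the double integral:

In polar coordinates (x = r cos θ, y = r sin θ, dA = r dr dθ) the integrand becomes 75r^4sin(θ)^4, so

    ∬_D (75y^4) dA = ∫_0^{2π} ∫_0^{5} (75r^4sin(θ)^4) · r dr dθ.

Inner (r from 0 to 5): 390625sin(θ)^4/2.
Outer (θ from 0 to 2π): 1171875π/8.

Therefore ∮_C P dx + Q dy = 1171875π/8.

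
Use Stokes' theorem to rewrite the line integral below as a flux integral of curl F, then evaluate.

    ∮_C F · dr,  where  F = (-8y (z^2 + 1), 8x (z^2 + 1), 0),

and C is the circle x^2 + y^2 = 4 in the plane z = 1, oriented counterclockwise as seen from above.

Let S be the flat disk x^2 + y^2 ≤ 4 in the plane z = 1, with upward unit normal n̂ = ẑ. By Stokes' theorem,

    ∮_C F · dr = ∬_S (∇ × F) · n̂ dS = ∬_D (curl F)_z dA,

where D is the disk x^2 + y^2 ≤ 4.

Compute the curl of F = (-8y (z^2 + 1), 8x (z^2 + 1), 0):
    (∇ × F)_x = ∂F_z/∂y - ∂F_y/∂z = -16x z,
    (∇ × F)_y = ∂F_x/∂z - ∂F_z/∂x = -16y z,
    (∇ × F)_z = ∂F_y/∂x - ∂F_x/∂y = 16z^2 + 16.

On z = 1, (curl F)_z = 32.

Convert to polar (x = r cos θ, y = r sin θ, dA = r dr dθ); the integrand becomes 32, so

    ∬_D (curl F)_z dA = ∫_0^{2π} ∫_0^{2} (32) · r dr dθ.

Inner (r from 0 to 2): 64.
Outer (θ from 0 to 2π): 128π.

Therefore ∮_C F · dr = 128π.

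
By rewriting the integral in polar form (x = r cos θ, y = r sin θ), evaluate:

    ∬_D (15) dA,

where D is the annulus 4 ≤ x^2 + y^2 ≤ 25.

The region D is 2 ≤ r ≤ 5, 0 ≤ θ ≤ 2π in polar coordinates, where x = r cos(θ), y = r sin(θ), and dA = r dr dθ.

Under the substitution, the integrand becomes 15, so

    ∬_D (15) dA = ∫_{0}^{2π} ∫_{2}^{5} (15) · r dr dθ.

Inner integral (in r): ∫_{2}^{5} (15) · r dr = 315/2.

Outer integral (in θ): ∫_{0}^{2π} (315/2) dθ = 315π.

Therefore ∬_D (15) dA = 315π.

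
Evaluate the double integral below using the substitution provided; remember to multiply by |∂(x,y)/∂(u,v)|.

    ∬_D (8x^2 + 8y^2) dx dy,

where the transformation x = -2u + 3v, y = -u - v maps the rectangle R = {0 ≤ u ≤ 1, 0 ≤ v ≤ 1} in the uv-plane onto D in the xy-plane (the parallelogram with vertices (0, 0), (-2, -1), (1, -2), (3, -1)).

Compute the Jacobian determinant of (x, y) with respect to (u, v):

    ∂(x,y)/∂(u,v) = | -2  3 | = (-2)(-1) - (3)(-1) = 5.
                   | -1  -1 |

Its absolute value is |J| = 5 (the area scaling factor).

Substituting x = -2u + 3v, y = -u - v into the integrand,

    8x^2 + 8y^2 → 40u^2 - 80u v + 80v^2,

so the integral becomes

    ∬_R (40u^2 - 80u v + 80v^2) · |J| du dv = ∫_0^1 ∫_0^1 (200u^2 - 400u v + 400v^2) dv du.

Inner (v): 200u^2 - 200u + 400/3.
Outer (u): 100.

Therefore ∬_D (8x^2 + 8y^2) dx dy = 100.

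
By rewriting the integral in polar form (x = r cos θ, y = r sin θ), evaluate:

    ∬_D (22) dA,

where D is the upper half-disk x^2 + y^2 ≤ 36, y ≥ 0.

The region D is 0 ≤ r ≤ 6, 0 ≤ θ ≤ π in polar coordinates, where x = r cos(θ), y = r sin(θ), and dA = r dr dθ.

Under the substitution, the integrand becomes 22, so

    ∬_D (22) dA = ∫_{0}^{π} ∫_{0}^{6} (22) · r dr dθ.

Inner integral (in r): ∫_{0}^{6} (22) · r dr = 396.

Outer integral (in θ): ∫_{0}^{π} (396) dθ = 396π.

Therefore ∬_D (22) dA = 396π.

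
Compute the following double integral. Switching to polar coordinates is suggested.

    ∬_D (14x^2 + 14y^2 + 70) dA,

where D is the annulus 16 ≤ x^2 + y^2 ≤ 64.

The region D is 4 ≤ r ≤ 8, 0 ≤ θ ≤ 2π in polar coordinates, where x = r cos(θ), y = r sin(θ), and dA = r dr dθ.

Under the substitution, the integrand becomes 14r^2 + 70, so

    ∬_D (14x^2 + 14y^2 + 70) dA = ∫_{0}^{2π} ∫_{4}^{8} (14r^2 + 70) · r dr dθ.

Inner integral (in r): ∫_{4}^{8} (14r^2 + 70) · r dr = 15120.

Outer integral (in θ): ∫_{0}^{2π} (15120) dθ = 30240π.

Therefore ∬_D (14x^2 + 14y^2 + 70) dA = 30240π.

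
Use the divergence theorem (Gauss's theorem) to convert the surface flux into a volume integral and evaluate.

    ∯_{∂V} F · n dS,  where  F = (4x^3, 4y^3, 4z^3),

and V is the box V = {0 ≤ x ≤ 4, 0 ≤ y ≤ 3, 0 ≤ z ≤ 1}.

By the divergence theorem,

    ∯_{∂V} F · n dS = ∭_V (∇ · F) dV.

Compute the divergence:
    ∇ · F = ∂F_x/∂x + ∂F_y/∂y + ∂F_z/∂z = 12x^2 + 12y^2 + 12z^2.

V is a rectangular box, so dV = dx dy dz with 0 ≤ x ≤ 4, 0 ≤ y ≤ 3, 0 ≤ z ≤ 1.

Integrate (12x^2 + 12y^2 + 12z^2) over V as an iterated integral:

    ∭_V (∇·F) dV = ∫_0^{4} ∫_0^{3} ∫_0^{1} (12x^2 + 12y^2 + 12z^2) dz dy dx.

Inner (z from 0 to 1): 12x^2 + 12y^2 + 4.
Middle (y from 0 to 3): 36x^2 + 120.
Outer (x from 0 to 4): 1248.

Therefore ∯_{∂V} F · n dS = 1248.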